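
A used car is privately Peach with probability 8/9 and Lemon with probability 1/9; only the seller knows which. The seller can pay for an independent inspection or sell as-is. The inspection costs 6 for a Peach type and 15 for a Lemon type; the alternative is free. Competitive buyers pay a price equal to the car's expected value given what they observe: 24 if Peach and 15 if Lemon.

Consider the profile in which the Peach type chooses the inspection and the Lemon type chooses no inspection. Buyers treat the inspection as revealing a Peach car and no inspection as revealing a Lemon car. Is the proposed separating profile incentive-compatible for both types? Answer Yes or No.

Yes

Under these beliefs, the inspection earns price 24 and no inspection earns price 15.
Peach: the inspection nets 24 − 6 = 18; no inspection nets 15. Peach prefers the inspection.
Lemon: the inspection nets 24 − 15 = 9; no inspection nets 15. Lemon prefers no inspection.
Neither type deviates, so the separating profile is an equilibrium.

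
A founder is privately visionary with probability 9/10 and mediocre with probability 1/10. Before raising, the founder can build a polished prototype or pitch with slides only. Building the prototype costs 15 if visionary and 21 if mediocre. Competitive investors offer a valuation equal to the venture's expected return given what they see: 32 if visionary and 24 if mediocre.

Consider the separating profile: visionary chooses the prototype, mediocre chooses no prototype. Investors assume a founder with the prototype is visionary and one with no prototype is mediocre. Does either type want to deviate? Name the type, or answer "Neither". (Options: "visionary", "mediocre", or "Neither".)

The prototype pays 32; no prototype pays 24.
visionary: assigned the prototype, nets 32 − 15 = 17; deviating to no prototype nets 24.
mediocre: assigned no prototype, nets 24; deviating to the prototype nets 32 − 21 = 11.
The visionary type gains 7 by deviating.

visionary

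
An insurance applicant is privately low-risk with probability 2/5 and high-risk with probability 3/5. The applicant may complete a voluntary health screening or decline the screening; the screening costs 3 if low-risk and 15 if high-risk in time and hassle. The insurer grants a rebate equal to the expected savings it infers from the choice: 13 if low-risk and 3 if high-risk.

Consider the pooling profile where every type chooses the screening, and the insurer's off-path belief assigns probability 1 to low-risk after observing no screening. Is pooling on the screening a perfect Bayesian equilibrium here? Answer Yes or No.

No

On path, the insurer holds the prior and pays 2/5·13 + 3/5·3 = 7. Off path (no screening), believing low-risk, it pays 13.
low-risk: the screening nets 7 − 3 = 4; no screening nets 13. low-risk would deviate.
high-risk: the screening nets 7 − 15 = -8; no screening nets 13. high-risk would deviate.
A type deviates, so pooling fails.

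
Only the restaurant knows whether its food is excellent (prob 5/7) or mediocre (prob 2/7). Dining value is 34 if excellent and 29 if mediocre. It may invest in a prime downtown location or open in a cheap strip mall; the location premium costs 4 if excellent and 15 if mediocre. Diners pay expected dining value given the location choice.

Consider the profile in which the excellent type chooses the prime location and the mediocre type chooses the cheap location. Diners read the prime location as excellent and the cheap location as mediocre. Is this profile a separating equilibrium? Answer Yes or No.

Yes

Under these beliefs, the prime location earns price premium 34 and the cheap location earns price premium 29.
excellent: the prime location nets 34 − 4 = 30; the cheap location nets 29. excellent prefers the prime location.
mediocre: the prime location nets 34 − 15 = 19; the cheap location nets 29. mediocre prefers the cheap location.
Neither type deviates, so the separating profile is an equilibrium.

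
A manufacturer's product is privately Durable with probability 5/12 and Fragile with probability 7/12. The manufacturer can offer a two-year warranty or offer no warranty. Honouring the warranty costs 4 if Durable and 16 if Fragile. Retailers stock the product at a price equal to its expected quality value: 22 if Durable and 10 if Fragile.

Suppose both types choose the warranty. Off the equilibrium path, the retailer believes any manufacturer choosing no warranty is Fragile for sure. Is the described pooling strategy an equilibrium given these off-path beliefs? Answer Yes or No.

No

On path, the retailer holds the prior and pays 5/12·22 + 7/12·10 = 15. Off path (no warranty), believing Fragile, it pays 10.
Durable: the warranty nets 15 − 4 = 11; no warranty nets 10. Durable stays.
Fragile: the warranty nets 15 − 16 = -1; no warranty nets 10. Fragile would deviate.
A type deviates, so pooling fails.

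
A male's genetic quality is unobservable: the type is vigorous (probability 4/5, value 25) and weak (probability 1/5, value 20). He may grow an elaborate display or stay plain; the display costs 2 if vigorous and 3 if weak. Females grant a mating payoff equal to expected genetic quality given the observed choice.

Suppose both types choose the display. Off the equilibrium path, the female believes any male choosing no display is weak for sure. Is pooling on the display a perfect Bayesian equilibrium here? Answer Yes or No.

On path, the female holds the prior and pays 4/5·25 + 1/5·20 = 24. Off path (no display), believing weak, it pays 20.
vigorous: the display nets 24 − 2 = 22; no display nets 20. vigorous stays.
weak: the display nets 24 − 3 = 21; no display nets 20. weak stays.
No type deviates, so pooling is sustained.

Yes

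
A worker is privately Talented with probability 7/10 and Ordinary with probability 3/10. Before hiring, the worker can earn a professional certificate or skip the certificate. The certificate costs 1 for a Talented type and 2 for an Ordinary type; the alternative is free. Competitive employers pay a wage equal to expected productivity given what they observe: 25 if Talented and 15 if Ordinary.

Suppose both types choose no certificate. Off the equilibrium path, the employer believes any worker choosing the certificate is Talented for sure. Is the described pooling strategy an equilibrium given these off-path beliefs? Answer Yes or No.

On path, the employer holds the prior and pays 7/10·25 + 3/10·15 = 22. Off path (the certificate), believing Talented, it pays 25.
Talented: no certificate nets 22; the certificate nets 25 − 1 = 24. Talented would deviate.
Ordinary: no certificate nets 22; the certificate nets 25 − 2 = 23. Ordinary would deviate.
A type deviates, so pooling fails.

No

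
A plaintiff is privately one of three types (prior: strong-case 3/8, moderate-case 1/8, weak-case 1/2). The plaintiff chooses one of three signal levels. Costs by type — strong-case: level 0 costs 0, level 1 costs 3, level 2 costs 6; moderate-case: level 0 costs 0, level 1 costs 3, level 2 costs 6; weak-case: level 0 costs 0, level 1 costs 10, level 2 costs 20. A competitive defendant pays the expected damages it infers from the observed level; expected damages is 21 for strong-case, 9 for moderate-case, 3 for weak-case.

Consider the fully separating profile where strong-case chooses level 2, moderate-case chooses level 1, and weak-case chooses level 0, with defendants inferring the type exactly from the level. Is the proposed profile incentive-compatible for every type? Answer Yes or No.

No

Separating settlements: level 2 → 21, level 1 → 9, level 0 → 3.
strong-case (assigned level 2): level 0: 3 − 0 = 3; level 1: 9 − 3 = 6; level 2: 21 − 6 = 15. strong-case stays.
moderate-case (assigned level 1): level 0: 3 − 0 = 3; level 1: 9 − 3 = 6; level 2: 21 − 6 = 15. moderate-case prefers level 2.
weak-case (assigned level 0): level 0: 3 − 0 = 3; level 1: 9 − 10 = -1; level 2: 21 − 20 = 1. weak-case stays.
At least one type deviates; the separating profile fails.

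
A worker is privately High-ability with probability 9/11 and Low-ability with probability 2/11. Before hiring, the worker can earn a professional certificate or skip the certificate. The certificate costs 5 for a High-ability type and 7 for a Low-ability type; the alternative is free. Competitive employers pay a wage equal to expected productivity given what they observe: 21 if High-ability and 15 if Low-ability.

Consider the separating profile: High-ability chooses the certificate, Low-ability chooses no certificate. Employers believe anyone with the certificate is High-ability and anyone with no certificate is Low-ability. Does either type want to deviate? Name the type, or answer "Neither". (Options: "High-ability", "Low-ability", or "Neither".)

The certificate pays 21; no certificate pays 15.
High-ability: assigned the certificate, nets 21 − 5 = 16; deviating to no certificate nets 15.
Low-ability: assigned no certificate, nets 15; deviating to the certificate nets 21 − 7 = 14.
Both types strictly prefer their assigned action; no profitable deviation.

Neither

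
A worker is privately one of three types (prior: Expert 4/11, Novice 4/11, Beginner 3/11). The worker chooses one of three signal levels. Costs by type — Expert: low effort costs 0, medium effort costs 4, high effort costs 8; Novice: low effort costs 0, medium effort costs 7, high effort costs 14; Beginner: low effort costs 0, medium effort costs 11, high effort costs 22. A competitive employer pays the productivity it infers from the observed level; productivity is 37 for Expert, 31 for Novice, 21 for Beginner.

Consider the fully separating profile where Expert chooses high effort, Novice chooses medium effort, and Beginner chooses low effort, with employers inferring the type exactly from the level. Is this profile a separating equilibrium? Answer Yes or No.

Separating wages: high effort → 37, medium effort → 31, low effort → 21.
Expert (assigned high effort): low effort: 21 − 0 = 21; medium effort: 31 − 4 = 27; high effort: 37 − 8 = 29. Expert stays.
Novice (assigned medium effort): low effort: 21 − 0 = 21; medium effort: 31 − 7 = 24; high effort: 37 − 14 = 23. Novice stays.
Beginner (assigned low effort): low effort: 21 − 0 = 21; medium effort: 31 − 11 = 20; high effort: 37 − 22 = 15. Beginner stays.
Every type prefers its assigned level; separation holds.

Yes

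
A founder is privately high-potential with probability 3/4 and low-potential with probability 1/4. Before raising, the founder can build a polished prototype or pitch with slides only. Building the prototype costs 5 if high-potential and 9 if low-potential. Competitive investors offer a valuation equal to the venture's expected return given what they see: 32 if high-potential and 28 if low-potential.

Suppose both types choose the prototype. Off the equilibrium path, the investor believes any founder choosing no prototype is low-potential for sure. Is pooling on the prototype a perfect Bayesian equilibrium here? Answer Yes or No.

No

On path, the investor holds the prior and pays 3/4·32 + 1/4·28 = 31. Off path (no prototype), believing low-potential, it pays 28.
high-potential: the prototype nets 31 − 5 = 26; no prototype nets 28. high-potential would deviate.
low-potential: the prototype nets 31 − 9 = 22; no prototype nets 28. low-potential would deviate.
A type deviates, so pooling fails.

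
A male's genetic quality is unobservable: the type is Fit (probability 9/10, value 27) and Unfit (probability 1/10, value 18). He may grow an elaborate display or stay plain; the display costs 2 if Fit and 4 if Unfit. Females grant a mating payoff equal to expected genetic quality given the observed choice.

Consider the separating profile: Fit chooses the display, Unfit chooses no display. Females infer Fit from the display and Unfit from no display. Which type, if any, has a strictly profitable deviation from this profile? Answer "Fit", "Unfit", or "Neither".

The display pays 27; no display pays 18.
Fit: assigned the display, nets 27 − 2 = 25; deviating to no display nets 18.
Unfit: assigned no display, nets 18; deviating to the display nets 27 − 4 = 23.
The Unfit type gains 5 by deviating.

Unfit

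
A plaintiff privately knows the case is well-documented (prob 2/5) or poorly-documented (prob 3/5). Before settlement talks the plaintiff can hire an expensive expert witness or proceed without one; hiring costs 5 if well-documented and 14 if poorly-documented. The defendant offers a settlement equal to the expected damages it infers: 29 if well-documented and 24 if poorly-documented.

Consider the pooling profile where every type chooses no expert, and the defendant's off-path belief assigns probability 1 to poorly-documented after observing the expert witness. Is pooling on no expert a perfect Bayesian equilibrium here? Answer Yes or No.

Yes

On path, the defendant holds the prior and pays 2/5·29 + 3/5·24 = 26. Off path (the expert witness), believing poorly-documented, it pays 24.
well-documented: no expert nets 26; the expert witness nets 24 − 5 = 19. well-documented stays.
poorly-documented: no expert nets 26; the expert witness nets 24 − 14 = 10. poorly-documented stays.
No type deviates, so pooling is sustained.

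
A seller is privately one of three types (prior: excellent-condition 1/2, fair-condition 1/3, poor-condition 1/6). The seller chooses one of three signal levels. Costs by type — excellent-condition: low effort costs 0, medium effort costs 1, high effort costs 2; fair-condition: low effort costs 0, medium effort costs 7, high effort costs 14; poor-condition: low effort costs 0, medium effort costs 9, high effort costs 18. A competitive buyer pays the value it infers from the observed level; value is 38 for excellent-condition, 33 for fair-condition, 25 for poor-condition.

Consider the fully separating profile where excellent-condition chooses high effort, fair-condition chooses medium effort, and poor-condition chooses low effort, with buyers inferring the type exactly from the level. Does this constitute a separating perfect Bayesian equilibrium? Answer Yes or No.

Yes

Separating prices: high effort → 38, medium effort → 33, low effort → 25.
excellent-condition (assigned high effort): low effort: 25 − 0 = 25; medium effort: 33 − 1 = 32; high effort: 38 − 2 = 36. excellent-condition stays.
fair-condition (assigned medium effort): low effort: 25 − 0 = 25; medium effort: 33 − 7 = 26; high effort: 38 − 14 = 24. fair-condition stays.
poor-condition (assigned low effort): low effort: 25 − 0 = 25; medium effort: 33 − 9 = 24; high effort: 38 − 18 = 20. poor-condition stays.
Every type prefers its assigned level; separation holds.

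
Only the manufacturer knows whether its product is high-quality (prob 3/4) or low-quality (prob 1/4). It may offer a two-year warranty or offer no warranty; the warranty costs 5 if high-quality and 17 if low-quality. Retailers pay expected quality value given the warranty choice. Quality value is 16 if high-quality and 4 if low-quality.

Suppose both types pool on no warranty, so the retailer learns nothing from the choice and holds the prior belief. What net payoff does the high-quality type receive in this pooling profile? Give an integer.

13

Pooled price = 3/4·16 + 1/4·4 = 13.
high-quality pays no cost for no warranty, so net payoff = 13.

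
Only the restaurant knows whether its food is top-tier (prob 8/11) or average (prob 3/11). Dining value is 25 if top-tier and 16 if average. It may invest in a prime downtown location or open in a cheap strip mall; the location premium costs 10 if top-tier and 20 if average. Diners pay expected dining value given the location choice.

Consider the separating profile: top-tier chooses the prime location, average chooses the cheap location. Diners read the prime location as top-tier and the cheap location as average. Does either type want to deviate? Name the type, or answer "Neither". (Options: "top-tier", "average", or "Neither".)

The prime location pays 25; the cheap location pays 16.
top-tier: assigned the prime location, nets 25 − 10 = 15; deviating to the cheap location nets 16.
average: assigned the cheap location, nets 16; deviating to the prime location nets 25 − 20 = 5.
The top-tier type gains 1 by deviating.

top-tier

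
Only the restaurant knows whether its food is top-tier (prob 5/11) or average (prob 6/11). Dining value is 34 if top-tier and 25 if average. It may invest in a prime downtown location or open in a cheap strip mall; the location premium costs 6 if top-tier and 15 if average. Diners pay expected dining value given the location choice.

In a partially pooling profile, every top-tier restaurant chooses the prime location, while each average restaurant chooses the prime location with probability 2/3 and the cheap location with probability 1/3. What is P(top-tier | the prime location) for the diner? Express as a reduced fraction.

P(the prime location) = (5/11)·1 + (6/11)·(2/3) = 9/11.
By Bayes' rule, P(top-tier | the prime location) = (5/11) / (9/11) = 5/9.

5/9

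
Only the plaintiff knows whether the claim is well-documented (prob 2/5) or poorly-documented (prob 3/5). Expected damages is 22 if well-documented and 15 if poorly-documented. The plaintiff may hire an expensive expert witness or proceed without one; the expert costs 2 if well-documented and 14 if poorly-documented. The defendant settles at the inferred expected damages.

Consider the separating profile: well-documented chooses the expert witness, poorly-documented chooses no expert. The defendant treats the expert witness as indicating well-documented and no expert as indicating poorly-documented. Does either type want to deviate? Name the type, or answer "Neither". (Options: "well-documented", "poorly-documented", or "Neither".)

The expert witness pays 22; no expert pays 15.
well-documented: assigned the expert witness, nets 22 − 2 = 20; deviating to no expert nets 15.
poorly-documented: assigned no expert, nets 15; deviating to the expert witness nets 22 − 14 = 8.
Both types strictly prefer their assigned action; no profitable deviation.

Neither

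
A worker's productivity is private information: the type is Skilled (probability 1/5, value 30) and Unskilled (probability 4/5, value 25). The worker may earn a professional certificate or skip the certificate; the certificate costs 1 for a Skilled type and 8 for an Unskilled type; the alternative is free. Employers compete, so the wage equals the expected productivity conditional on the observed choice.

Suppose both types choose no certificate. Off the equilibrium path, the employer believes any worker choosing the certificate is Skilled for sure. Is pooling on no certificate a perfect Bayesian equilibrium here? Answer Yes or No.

No

On path, the employer holds the prior and pays 1/5·30 + 4/5·25 = 26. Off path (the certificate), believing Skilled, it pays 30.
Skilled: no certificate nets 26; the certificate nets 30 − 1 = 29. Skilled would deviate.
Unskilled: no certificate nets 26; the certificate nets 30 − 8 = 22. Unskilled stays.
A type deviates, so pooling fails.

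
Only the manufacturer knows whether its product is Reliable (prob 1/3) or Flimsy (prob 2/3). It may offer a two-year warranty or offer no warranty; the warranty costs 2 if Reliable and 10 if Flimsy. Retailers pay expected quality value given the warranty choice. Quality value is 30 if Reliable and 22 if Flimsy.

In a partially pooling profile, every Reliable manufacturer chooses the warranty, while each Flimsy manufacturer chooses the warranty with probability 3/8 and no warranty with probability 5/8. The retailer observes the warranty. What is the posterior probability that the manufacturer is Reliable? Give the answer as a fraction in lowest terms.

4/7

P(the warranty) = (1/3)·1 + (2/3)·(3/8) = 7/12.
By Bayes' rule, P(Reliable | the warranty) = (1/3) / (7/12) = 4/7.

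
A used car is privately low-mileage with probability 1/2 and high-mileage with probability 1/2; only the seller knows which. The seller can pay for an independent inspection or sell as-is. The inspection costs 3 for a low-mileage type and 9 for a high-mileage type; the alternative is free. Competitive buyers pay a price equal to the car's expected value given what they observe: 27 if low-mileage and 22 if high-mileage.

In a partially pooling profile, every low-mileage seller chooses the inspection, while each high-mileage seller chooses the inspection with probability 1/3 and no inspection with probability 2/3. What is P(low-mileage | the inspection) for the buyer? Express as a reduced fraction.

P(the inspection) = (1/2)·1 + (1/2)·(1/3) = 2/3.
By Bayes' rule, P(low-mileage | the inspection) = (1/2) / (2/3) = 3/4.

3/4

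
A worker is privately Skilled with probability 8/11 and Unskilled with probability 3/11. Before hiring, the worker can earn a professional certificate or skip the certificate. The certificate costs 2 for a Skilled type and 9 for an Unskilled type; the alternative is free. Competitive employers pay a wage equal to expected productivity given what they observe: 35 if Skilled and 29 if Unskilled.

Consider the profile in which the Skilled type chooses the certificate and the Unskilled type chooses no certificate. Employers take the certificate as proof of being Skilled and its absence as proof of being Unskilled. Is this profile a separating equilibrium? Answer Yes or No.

Yes

Under these beliefs, the certificate earns wage 35 and no certificate earns wage 29.
Skilled: the certificate nets 35 − 2 = 33; no certificate nets 29. Skilled prefers the certificate.
Unskilled: the certificate nets 35 − 9 = 26; no certificate nets 29. Unskilled prefers no certificate.
Neither type deviates, so the separating profile is an equilibrium.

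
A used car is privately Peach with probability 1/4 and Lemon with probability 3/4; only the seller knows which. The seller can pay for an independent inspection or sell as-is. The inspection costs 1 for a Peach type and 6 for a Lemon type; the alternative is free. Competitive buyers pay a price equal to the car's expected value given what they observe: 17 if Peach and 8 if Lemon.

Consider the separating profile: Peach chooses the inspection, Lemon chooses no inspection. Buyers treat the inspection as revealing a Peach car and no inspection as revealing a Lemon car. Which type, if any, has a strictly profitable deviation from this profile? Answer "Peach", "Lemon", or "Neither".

Lemon

The inspection pays 17; no inspection pays 8.
Peach: assigned the inspection, nets 17 − 1 = 16; deviating to no inspection nets 8.
Lemon: assigned no inspection, nets 8; deviating to the inspection nets 17 − 6 = 11.
The Lemon type gains 3 by deviating.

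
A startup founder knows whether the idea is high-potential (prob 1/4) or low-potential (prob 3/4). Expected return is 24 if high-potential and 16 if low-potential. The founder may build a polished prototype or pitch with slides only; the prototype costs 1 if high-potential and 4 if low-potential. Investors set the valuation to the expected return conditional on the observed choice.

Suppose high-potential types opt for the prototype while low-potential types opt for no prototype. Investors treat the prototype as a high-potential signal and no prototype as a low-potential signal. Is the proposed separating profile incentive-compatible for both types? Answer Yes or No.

Under these beliefs, the prototype earns valuation 24 and no prototype earns valuation 16.
high-potential: the prototype nets 24 − 1 = 23; no prototype nets 16. high-potential prefers the prototype.
low-potential: the prototype nets 24 − 4 = 20; no prototype nets 16. low-potential would deviate to the prototype.
low-potential has a profitable deviation, so the profile is not an equilibrium.

No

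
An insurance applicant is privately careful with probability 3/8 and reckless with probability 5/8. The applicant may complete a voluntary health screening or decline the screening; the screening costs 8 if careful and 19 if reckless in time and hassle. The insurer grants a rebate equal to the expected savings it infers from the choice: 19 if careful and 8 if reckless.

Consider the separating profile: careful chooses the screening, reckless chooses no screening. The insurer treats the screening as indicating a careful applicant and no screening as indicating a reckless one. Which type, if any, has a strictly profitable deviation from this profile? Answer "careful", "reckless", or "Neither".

Neither

The screening pays 19; no screening pays 8.
careful: assigned the screening, nets 19 − 8 = 11; deviating to no screening nets 8.
reckless: assigned no screening, nets 8; deviating to the screening nets 19 − 19 = 0.
Both types strictly prefer their assigned action; no profitable deviation.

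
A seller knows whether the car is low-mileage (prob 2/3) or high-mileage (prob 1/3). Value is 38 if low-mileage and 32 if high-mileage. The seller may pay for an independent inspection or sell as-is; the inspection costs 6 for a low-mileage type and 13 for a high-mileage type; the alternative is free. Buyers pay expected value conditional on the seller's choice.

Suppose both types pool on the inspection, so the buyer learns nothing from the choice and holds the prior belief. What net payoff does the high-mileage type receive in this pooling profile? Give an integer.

Pooled price = 2/3·38 + 1/3·32 = 36.
high-mileage pays cost 13 for the inspection, so net payoff = 36 − 13 = 23.

23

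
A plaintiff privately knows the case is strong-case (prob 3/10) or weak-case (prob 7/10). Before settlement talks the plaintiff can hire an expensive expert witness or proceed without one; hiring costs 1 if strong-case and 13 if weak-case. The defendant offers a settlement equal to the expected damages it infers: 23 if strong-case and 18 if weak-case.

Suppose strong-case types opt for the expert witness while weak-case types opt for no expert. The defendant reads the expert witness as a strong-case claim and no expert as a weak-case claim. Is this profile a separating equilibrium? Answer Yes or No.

Yes

Under these beliefs, the expert witness earns settlement 23 and no expert earns settlement 18.
strong-case: the expert witness nets 23 − 1 = 22; no expert nets 18. strong-case prefers the expert witness.
weak-case: the expert witness nets 23 − 13 = 10; no expert nets 18. weak-case prefers no expert.
Neither type deviates, so the separating profile is an equilibrium.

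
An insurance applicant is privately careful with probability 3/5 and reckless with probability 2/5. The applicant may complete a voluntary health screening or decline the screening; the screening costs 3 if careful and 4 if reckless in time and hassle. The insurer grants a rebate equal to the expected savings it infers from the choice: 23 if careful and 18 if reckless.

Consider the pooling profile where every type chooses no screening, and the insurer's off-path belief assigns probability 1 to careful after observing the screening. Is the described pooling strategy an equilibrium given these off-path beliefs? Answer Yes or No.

Yes

On path, the insurer holds the prior and pays 3/5·23 + 2/5·18 = 21. Off path (the screening), believing careful, it pays 23.
careful: no screening nets 21; the screening nets 23 − 3 = 20. careful stays.
reckless: no screening nets 21; the screening nets 23 − 4 = 19. reckless stays.
No type deviates, so pooling is sustained.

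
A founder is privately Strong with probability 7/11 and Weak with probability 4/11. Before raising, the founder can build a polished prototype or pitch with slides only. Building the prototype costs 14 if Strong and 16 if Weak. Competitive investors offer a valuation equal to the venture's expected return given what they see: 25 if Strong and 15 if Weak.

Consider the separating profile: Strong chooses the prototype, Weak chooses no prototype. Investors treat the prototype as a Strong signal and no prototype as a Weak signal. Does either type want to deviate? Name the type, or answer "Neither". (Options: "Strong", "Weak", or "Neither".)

Strong

The prototype pays 25; no prototype pays 15.
Strong: assigned the prototype, nets 25 − 14 = 11; deviating to no prototype nets 15.
Weak: assigned no prototype, nets 15; deviating to the prototype nets 25 − 16 = 9.
The Strong type gains 4 by deviating.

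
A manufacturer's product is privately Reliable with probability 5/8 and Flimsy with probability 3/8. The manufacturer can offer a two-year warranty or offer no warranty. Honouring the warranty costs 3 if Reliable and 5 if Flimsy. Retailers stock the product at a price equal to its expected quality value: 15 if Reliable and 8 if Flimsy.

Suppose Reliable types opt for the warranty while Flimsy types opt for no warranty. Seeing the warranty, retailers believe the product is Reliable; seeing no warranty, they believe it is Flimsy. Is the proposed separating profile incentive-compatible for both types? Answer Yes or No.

No

Under these beliefs, the warranty earns price 15 and no warranty earns price 8.
Reliable: the warranty nets 15 − 3 = 12; no warranty nets 8. Reliable prefers the warranty.
Flimsy: the warranty nets 15 − 5 = 10; no warranty nets 8. Flimsy would deviate to the warranty.
Flimsy has a profitable deviation, so the profile is not an equilibrium.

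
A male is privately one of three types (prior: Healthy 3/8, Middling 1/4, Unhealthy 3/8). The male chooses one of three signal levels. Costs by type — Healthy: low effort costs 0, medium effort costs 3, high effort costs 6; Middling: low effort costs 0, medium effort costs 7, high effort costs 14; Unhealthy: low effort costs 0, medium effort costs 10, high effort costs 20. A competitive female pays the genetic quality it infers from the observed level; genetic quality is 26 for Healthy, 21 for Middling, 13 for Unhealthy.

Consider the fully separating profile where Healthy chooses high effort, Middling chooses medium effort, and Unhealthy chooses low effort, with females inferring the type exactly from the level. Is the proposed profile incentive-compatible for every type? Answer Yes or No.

Yes

Separating mating payoffs: high effort → 26, medium effort → 21, low effort → 13.
Healthy (assigned high effort): low effort: 13 − 0 = 13; medium effort: 21 − 3 = 18; high effort: 26 − 6 = 20. Healthy stays.
Middling (assigned medium effort): low effort: 13 − 0 = 13; medium effort: 21 − 7 = 14; high effort: 26 − 14 = 12. Middling stays.
Unhealthy (assigned low effort): low effort: 13 − 0 = 13; medium effort: 21 − 10 = 11; high effort: 26 − 20 = 6. Unhealthy stays.
Every type prefers its assigned level; separation holds.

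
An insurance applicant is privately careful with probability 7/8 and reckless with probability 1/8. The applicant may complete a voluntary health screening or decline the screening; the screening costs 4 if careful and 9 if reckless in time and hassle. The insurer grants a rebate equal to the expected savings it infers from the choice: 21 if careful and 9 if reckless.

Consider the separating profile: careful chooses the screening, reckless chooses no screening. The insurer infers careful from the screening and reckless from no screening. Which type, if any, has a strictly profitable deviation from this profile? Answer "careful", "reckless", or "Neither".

The screening pays 21; no screening pays 9.
careful: assigned the screening, nets 21 − 4 = 17; deviating to no screening nets 9.
reckless: assigned no screening, nets 9; deviating to the screening nets 21 − 9 = 12.
The reckless type gains 3 by deviating.

reckless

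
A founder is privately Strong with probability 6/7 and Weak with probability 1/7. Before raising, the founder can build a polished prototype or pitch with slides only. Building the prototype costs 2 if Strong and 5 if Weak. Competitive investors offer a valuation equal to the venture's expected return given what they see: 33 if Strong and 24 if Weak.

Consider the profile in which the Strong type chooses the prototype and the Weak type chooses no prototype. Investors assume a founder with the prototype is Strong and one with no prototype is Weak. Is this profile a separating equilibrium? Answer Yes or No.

No

Under these beliefs, the prototype earns valuation 33 and no prototype earns valuation 24.
Strong: the prototype nets 33 − 2 = 31; no prototype nets 24. Strong prefers the prototype.
Weak: the prototype nets 33 − 5 = 28; no prototype nets 24. Weak would deviate to the prototype.
Weak has a profitable deviation, so the profile is not an equilibrium.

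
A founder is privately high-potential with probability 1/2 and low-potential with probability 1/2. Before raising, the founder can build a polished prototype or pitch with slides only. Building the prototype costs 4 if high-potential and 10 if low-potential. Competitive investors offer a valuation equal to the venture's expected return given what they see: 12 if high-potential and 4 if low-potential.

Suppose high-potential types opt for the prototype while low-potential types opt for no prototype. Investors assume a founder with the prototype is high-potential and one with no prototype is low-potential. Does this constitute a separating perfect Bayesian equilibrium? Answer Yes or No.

Under these beliefs, the prototype earns valuation 12 and no prototype earns valuation 4.
high-potential: the prototype nets 12 − 4 = 8; no prototype nets 4. high-potential prefers the prototype.
low-potential: the prototype nets 12 − 10 = 2; no prototype nets 4. low-potential prefers no prototype.
Neither type deviates, so the separating profile is an equilibrium.

Yes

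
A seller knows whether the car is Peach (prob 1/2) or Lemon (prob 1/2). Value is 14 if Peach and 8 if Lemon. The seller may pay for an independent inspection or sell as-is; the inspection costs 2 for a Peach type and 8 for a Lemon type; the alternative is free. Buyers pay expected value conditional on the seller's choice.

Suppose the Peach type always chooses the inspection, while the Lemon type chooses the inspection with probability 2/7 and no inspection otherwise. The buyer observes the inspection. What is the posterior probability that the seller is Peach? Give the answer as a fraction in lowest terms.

7/9

P(the inspection) = (1/2)·1 + (1/2)·(2/7) = 9/14.
By Bayes' rule, P(Peach | the inspection) = (1/2) / (9/14) = 7/9.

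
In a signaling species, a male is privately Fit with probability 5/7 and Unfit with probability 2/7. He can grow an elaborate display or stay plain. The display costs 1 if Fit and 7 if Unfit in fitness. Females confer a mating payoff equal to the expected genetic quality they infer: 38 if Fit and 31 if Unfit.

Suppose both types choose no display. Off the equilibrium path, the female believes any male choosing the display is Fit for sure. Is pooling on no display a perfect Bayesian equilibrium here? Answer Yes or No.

On path, the female holds the prior and pays 5/7·38 + 2/7·31 = 36. Off path (the display), believing Fit, it pays 38.
Fit: no display nets 36; the display nets 38 − 1 = 37. Fit would deviate.
Unfit: no display nets 36; the display nets 38 − 7 = 31. Unfit stays.
A type deviates, so pooling fails.

No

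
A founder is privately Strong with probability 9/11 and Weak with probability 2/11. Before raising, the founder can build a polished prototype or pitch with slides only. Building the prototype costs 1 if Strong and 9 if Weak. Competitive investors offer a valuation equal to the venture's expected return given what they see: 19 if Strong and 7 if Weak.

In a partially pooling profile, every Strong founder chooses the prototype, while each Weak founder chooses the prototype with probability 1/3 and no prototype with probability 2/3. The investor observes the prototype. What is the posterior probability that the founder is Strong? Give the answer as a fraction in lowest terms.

P(the prototype) = (9/11)·1 + (2/11)·(1/3) = 29/33.
By Bayes' rule, P(Strong | the prototype) = (9/11) / (29/33) = 27/29.

27/29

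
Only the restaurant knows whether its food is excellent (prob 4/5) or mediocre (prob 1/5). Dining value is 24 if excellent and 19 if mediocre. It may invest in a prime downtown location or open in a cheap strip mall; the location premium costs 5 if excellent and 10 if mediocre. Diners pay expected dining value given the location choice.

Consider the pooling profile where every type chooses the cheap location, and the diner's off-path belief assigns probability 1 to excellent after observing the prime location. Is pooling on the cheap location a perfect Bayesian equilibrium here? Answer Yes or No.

On path, the diner holds the prior and pays 4/5·24 + 1/5·19 = 23. Off path (the prime location), believing excellent, it pays 24.
excellent: the cheap location nets 23; the prime location nets 24 − 5 = 19. excellent stays.
mediocre: the cheap location nets 23; the prime location nets 24 − 10 = 14. mediocre stays.
No type deviates, so pooling is sustained.

Yes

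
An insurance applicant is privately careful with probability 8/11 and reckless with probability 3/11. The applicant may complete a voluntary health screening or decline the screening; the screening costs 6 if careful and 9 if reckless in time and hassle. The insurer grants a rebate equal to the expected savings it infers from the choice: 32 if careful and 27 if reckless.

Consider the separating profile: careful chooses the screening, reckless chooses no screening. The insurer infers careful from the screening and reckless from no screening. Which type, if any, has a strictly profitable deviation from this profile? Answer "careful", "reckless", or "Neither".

careful

The screening pays 32; no screening pays 27.
careful: assigned the screening, nets 32 − 6 = 26; deviating to no screening nets 27.
reckless: assigned no screening, nets 27; deviating to the screening nets 32 − 9 = 23.
The careful type gains 1 by deviating.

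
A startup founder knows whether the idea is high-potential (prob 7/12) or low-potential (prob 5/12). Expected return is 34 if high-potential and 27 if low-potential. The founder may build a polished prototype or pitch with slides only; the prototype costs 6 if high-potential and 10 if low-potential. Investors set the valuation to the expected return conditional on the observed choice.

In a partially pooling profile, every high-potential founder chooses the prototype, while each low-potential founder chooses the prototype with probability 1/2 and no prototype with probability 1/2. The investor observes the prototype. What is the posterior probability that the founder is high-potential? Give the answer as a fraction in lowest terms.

P(the prototype) = (7/12)·1 + (5/12)·(1/2) = 19/24.
By Bayes' rule, P(high-potential | the prototype) = (7/12) / (19/24) = 14/19.

14/19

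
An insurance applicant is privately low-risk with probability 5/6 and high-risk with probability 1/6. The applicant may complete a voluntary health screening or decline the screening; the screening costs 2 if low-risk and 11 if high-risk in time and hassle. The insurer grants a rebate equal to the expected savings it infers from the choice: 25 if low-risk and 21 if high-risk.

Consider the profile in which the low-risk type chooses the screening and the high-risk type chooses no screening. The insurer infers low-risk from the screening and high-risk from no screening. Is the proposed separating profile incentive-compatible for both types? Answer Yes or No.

Under these beliefs, the screening earns rebate 25 and no screening earns rebate 21.
low-risk: the screening nets 25 − 2 = 23; no screening nets 21. low-risk prefers the screening.
high-risk: the screening nets 25 − 11 = 14; no screening nets 21. high-risk prefers no screening.
Neither type deviates, so the separating profile is an equilibrium.

Yes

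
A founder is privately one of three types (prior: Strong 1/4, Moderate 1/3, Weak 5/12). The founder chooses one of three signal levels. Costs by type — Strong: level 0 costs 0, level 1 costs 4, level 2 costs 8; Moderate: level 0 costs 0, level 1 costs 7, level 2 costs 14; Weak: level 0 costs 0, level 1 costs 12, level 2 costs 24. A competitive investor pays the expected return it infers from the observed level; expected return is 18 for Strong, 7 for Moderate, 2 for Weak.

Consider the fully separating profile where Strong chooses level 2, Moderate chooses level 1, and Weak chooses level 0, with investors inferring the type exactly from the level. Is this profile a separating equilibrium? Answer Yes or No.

No

Separating valuations: level 2 → 18, level 1 → 7, level 0 → 2.
Strong (assigned level 2): level 0: 2 − 0 = 2; level 1: 7 − 4 = 3; level 2: 18 − 8 = 10. Strong stays.
Moderate (assigned level 1): level 0: 2 − 0 = 2; level 1: 7 − 7 = 0; level 2: 18 − 14 = 4. Moderate prefers level 2.
Weak (assigned level 0): level 0: 2 − 0 = 2; level 1: 7 − 12 = -5; level 2: 18 − 24 = -6. Weak stays.
At least one type deviates; the separating profile fails.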